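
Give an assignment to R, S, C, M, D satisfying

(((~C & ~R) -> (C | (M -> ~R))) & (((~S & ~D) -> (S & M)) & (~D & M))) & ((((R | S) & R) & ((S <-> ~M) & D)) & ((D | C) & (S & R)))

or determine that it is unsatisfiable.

Unsatisfiable

Case D = True: the conjunct ~D is False.
Case D = False: the conjunct D is False.
Both cases fail — unsatisfiable.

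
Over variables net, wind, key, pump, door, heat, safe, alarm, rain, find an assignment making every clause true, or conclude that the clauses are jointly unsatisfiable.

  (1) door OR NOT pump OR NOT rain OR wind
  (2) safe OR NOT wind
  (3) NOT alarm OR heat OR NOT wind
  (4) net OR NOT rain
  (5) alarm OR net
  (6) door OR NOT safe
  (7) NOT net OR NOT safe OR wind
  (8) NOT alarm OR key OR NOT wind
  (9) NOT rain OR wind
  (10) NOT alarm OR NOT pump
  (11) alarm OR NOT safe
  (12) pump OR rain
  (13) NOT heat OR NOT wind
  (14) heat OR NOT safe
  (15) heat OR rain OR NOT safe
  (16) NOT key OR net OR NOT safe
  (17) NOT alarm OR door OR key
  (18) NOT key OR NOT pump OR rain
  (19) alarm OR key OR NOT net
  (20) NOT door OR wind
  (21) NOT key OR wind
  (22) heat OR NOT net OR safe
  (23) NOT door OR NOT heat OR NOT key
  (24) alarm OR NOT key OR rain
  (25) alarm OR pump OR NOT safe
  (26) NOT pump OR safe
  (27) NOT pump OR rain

Unsatisfiable

Case wind = True:
  (safe OR NOT wind) forces safe = True.
  (door OR NOT safe) forces door = True.
  (alarm OR NOT safe) forces alarm = True.
  (NOT alarm OR heat OR NOT wind) forces heat = True.
  Clause (NOT heat OR NOT wind) is falsified — contradiction.
Case wind = False:
  (NOT rain OR wind) forces rain = False.
  (pump OR rain) forces pump = True.
  Clause (NOT pump OR rain) is falsified — contradiction.
Both cases fail, so the formula is unsatisfiable.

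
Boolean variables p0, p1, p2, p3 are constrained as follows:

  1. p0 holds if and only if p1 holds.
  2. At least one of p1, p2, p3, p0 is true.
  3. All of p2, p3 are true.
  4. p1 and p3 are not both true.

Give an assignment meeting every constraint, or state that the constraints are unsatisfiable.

p0=F, p1=F, p2=T, p3=T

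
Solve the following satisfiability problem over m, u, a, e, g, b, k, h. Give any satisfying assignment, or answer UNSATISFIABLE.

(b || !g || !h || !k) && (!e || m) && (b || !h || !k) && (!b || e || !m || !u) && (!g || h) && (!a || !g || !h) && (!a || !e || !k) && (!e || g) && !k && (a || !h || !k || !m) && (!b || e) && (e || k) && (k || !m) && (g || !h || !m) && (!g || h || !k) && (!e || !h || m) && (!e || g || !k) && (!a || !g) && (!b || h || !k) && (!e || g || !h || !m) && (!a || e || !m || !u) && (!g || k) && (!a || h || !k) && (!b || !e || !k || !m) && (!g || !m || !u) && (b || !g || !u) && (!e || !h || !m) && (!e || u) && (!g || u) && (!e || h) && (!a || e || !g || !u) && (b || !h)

The formula is unsatisfiable.

Case k = True:
  Clause (!k) is falsified — contradiction.
Case k = False:
  (e || k) forces e = True.
  (!e || m) forces m = True.
  Clause (k || !m) is falsified — contradiction.
Both cases fail, so the formula is unsatisfiable.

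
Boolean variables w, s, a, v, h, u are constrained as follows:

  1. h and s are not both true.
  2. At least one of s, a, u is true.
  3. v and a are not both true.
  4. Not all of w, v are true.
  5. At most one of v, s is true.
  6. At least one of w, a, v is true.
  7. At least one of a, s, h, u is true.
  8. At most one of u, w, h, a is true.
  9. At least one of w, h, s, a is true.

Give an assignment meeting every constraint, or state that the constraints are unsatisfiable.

w: True, s: True, a: False, v: False, h: False, u: False

  (1) h=F, s=T — not both ✓
  (2) {s, a, u}: 1 true — at least one ✓
  (3) v=F, a=F — not both ✓
  (4) {w, v}: 1/2 true — not all ✓
  (5) {v, s}: 1 true — at most one ✓
  (6) {w, a, v}: 1 true — at least one ✓
  (7) {a, s, h, u}: 1 true — at least one ✓
  (8) {u, w, h, a}: 1 true — at most one ✓
  (9) {w, h, s, a}: 2 true — at least one ✓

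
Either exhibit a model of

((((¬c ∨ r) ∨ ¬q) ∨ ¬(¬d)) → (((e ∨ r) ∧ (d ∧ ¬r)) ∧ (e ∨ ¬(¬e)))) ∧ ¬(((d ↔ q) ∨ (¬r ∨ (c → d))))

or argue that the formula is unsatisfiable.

Case r = True: the conjunct (((¬c ∨ r) ∨ ¬q) ∨ ¬(¬d)) → (((e ∨ r) ∧ (d ∧ ¬r)) ∧ (e ∨ ¬(¬e))) becomes (True ∨ ¬(¬d)) → (False ∧ (e ∨ ¬(¬e))) = False.
Case r = False: the conjunct ¬(((d ↔ q) ∨ (¬r ∨ (c → d)))) becomes ¬(((d ↔ q) ∨ True)) = False.
Both cases fail — unsatisfiable.

UNSATISFIABLE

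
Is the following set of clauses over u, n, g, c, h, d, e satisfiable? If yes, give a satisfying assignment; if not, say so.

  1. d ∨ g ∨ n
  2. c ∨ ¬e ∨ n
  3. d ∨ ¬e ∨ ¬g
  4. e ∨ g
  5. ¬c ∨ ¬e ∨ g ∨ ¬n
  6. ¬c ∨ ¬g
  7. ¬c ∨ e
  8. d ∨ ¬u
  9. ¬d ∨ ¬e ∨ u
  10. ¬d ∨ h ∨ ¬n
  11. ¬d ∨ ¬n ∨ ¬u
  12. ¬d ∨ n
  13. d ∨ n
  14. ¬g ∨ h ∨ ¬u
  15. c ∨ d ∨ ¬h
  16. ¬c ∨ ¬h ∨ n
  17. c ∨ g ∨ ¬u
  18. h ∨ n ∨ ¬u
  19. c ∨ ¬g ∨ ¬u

u: False; n: True; g: False; c: False; h: False; d: False; e: True

Try u = True:
  (d ∨ ¬u) forces d = True.
  (¬d ∨ ¬n ∨ ¬u) forces n = False.
  clause (¬d ∨ n) is falsified — backtrack.
So u = False.
Set n = True.
Set g = False.
  then (e ∨ g) forces e = True.
  then (¬c ∨ ¬e ∨ g ∨ ¬n) forces c = False.
  then (¬d ∨ ¬e ∨ u) forces d = False.
  then (c ∨ d ∨ ¬h) forces h = False.
All clauses satisfied.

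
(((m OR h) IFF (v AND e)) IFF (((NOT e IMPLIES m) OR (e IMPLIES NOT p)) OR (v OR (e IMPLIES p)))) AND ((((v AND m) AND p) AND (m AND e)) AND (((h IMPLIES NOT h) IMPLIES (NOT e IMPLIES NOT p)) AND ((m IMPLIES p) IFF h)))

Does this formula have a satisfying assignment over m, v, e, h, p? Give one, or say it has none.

m = True, v = True, e = True, h = True, p = True

  ((m OR h) IFF (v AND e)) IFF (((NOT e IMPLIES m) OR (e IMPLIES NOT p)) OR (v OR (e IMPLIES p))) = True
    (m OR h) IFF (v AND e) = True
      m OR h = True
      v AND e = True
    ((NOT e IMPLIES m) OR (e IMPLIES NOT p)) OR (v OR (e IMPLIES p)) = True
      (NOT e IMPLIES m) OR (e IMPLIES NOT p) = True
        NOT e IMPLIES m = True
          NOT e = False
        e IMPLIES NOT p = False
          NOT p = False
      v OR (e IMPLIES p) = True
        e IMPLIES p = True
  (((v AND m) AND p) AND (m AND e)) AND (((h IMPLIES NOT h) IMPLIES (NOT e IMPLIES NOT p)) AND ((m IMPLIES p) IFF h)) = True
    ((v AND m) AND p) AND (m AND e) = True
      (v AND m) AND p = True
        v AND m = True
      m AND e = True
    ((h IMPLIES NOT h) IMPLIES (NOT e IMPLIES NOT p)) AND ((m IMPLIES p) IFF h) = True
      (h IMPLIES NOT h) IMPLIES (NOT e IMPLIES NOT p) = True
        h IMPLIES NOT h = False
          NOT h = False
        NOT e IMPLIES NOT p = True
          NOT e = False
          NOT p = False
      (m IMPLIES p) IFF h = True
        m IMPLIES p = True
Both conjuncts True, so the formula holds.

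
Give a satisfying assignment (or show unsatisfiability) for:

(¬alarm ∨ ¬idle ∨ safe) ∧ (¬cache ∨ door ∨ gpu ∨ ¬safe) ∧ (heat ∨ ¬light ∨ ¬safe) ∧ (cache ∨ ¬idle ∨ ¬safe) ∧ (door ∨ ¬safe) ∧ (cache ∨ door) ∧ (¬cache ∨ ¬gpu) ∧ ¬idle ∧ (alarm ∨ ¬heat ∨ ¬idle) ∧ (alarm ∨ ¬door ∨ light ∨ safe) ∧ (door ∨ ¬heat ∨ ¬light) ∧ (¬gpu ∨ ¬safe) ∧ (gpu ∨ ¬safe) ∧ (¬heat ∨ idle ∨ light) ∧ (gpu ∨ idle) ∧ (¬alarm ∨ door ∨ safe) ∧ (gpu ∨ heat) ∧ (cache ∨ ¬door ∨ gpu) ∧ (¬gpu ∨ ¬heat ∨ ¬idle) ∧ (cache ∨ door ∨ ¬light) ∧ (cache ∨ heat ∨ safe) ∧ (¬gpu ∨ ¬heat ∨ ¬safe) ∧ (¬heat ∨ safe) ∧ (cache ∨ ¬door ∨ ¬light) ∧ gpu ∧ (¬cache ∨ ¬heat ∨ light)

The formula is unsatisfiable.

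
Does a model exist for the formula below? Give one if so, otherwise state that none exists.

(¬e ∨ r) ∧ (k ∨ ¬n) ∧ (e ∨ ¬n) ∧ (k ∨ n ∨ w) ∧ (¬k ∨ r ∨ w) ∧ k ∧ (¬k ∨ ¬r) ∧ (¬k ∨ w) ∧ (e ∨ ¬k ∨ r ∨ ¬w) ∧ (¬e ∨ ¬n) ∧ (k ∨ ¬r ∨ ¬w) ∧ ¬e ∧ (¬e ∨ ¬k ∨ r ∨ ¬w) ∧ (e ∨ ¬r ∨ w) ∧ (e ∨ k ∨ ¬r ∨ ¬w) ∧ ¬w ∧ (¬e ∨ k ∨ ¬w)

Case w = True:
  Clause (¬w) is falsified — contradiction.
Case w = False:
  (k) forces k = True.
  Clause (¬k ∨ w) is falsified — contradiction.
Both cases fail, so the formula is unsatisfiable.

The formula is unsatisfiable.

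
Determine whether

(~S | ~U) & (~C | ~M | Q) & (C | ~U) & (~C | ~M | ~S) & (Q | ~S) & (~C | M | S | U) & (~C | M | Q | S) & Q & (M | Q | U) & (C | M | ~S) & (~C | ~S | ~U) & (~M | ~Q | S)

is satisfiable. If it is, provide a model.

S = True, C = True, Q = True, M = False, U = False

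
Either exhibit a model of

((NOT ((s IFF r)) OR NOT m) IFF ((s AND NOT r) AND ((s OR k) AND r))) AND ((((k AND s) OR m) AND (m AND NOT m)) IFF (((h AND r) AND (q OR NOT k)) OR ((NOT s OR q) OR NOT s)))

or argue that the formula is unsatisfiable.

m=T, q=F, r=T, h=T, k=T, s=T

  (NOT ((s IFF r)) OR NOT m) IFF ((s AND NOT r) AND ((s OR k) AND r)) = True
    NOT ((s IFF r)) OR NOT m = False
      NOT ((s IFF r)) = False
        s IFF r = True
      NOT m = False
    (s AND NOT r) AND ((s OR k) AND r) = False
      s AND NOT r = False
        NOT r = False
      (s OR k) AND r = True
        s OR k = True
  (((k AND s) OR m) AND (m AND NOT m)) IFF (((h AND r) AND (q OR NOT k)) OR ((NOT s OR q) OR NOT s)) = True
    ((k AND s) OR m) AND (m AND NOT m) = False
      (k AND s) OR m = True
        k AND s = True
      m AND NOT m = False
        NOT m = False
    ((h AND r) AND (q OR NOT k)) OR ((NOT s OR q) OR NOT s) = False
      (h AND r) AND (q OR NOT k) = False
        h AND r = True
        q OR NOT k = False
          NOT k = False
      (NOT s OR q) OR NOT s = False
        NOT s OR q = False
          NOT s = False
        NOT s = False
Both conjuncts True, so the formula holds.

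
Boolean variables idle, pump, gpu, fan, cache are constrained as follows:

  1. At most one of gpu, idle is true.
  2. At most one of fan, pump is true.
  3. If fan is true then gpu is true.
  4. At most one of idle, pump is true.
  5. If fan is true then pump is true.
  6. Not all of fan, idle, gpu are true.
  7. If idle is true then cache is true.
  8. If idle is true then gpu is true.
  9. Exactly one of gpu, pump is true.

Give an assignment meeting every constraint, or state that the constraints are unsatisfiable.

idle = False, pump = True, gpu = False, fan = False, cache = False

  (1) {gpu, idle}: 0 true — at most one ✓
  (2) {fan, pump}: 1 true — at most one ✓
  (3) fan=F ⇒ gpu: vacuous ✓
  (4) {idle, pump}: 1 true — at most one ✓
  (5) fan=F ⇒ pump: vacuous ✓
  (6) {fan, idle, gpu}: 0/3 true — not all ✓
  (7) idle=F ⇒ cache: vacuous ✓
  (8) idle=F ⇒ gpu: vacuous ✓
  (9) {gpu, pump}: 1 true — exactly one ✓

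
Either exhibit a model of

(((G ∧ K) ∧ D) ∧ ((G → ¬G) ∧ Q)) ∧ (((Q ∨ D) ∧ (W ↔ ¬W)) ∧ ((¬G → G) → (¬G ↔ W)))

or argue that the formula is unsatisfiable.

Unsatisfiable

The conjunct W ↔ ¬W is unsatisfiable on its own:
  W=F: evaluates to False.
  W=T: evaluates to False.
So the whole conjunction is unsatisfiable.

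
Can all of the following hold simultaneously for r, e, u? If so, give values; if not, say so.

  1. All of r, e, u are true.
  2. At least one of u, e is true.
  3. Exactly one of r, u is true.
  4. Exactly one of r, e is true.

Case r = True:
  (1) forces e = True.
  Constraint (4) is violated (r=T, e=T) — contradiction.
Case r = False:
  Constraint (1) is violated (r=F) — contradiction.
Both cases fail — unsatisfiable.

Unsatisfiable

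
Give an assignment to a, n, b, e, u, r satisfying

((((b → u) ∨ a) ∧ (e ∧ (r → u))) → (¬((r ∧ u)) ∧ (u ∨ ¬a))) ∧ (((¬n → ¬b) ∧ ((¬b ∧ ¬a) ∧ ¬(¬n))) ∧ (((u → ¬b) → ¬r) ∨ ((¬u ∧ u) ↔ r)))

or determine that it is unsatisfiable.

a = False; n = True; b = False; e = True; u = True; r = False

  (((b → u) ∨ a) ∧ (e ∧ (r → u))) → (¬((r ∧ u)) ∧ (u ∨ ¬a)) = True
    ((b → u) ∨ a) ∧ (e ∧ (r → u)) = True
      (b → u) ∨ a = True
        b → u = True
      e ∧ (r → u) = True
        r → u = True
    ¬((r ∧ u)) ∧ (u ∨ ¬a) = True
      ¬((r ∧ u)) = True
        r ∧ u = False
      u ∨ ¬a = True
        ¬a = True
  ((¬n → ¬b) ∧ ((¬b ∧ ¬a) ∧ ¬(¬n))) ∧ (((u → ¬b) → ¬r) ∨ ((¬u ∧ u) ↔ r)) = True
    (¬n → ¬b) ∧ ((¬b ∧ ¬a) ∧ ¬(¬n)) = True
      ¬n → ¬b = True
        ¬n = False
        ¬b = True
      (¬b ∧ ¬a) ∧ ¬(¬n) = True
        ¬b ∧ ¬a = True
          ¬b = True
          ¬a = True
        ¬(¬n) = True
          ¬n = False
    ((u → ¬b) → ¬r) ∨ ((¬u ∧ u) ↔ r) = True
      (u → ¬b) → ¬r = True
        u → ¬b = True
          ¬b = True
        ¬r = True
      (¬u ∧ u) ↔ r = True
        ¬u ∧ u = False
          ¬u = False
Both conjuncts True, so the formula holds.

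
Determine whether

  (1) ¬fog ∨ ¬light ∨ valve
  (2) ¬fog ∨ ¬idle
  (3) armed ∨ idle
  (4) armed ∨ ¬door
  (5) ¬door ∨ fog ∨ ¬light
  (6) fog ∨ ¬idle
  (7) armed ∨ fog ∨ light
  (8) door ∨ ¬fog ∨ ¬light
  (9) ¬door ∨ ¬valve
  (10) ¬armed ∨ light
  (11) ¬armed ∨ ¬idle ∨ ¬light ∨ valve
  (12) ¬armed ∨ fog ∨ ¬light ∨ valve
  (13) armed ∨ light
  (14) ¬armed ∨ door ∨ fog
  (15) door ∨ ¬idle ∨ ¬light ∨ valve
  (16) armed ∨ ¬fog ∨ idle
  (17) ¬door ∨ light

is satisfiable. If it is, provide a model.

The formula is unsatisfiable.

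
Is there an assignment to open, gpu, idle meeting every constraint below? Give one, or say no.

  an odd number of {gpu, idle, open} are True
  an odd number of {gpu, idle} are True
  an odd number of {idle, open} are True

open=F, gpu=F, idle=T

{gpu, idle, open}: 1 true → odd ✓
{gpu, idle}: 1 true → odd ✓
{idle, open}: 1 true → odd ✓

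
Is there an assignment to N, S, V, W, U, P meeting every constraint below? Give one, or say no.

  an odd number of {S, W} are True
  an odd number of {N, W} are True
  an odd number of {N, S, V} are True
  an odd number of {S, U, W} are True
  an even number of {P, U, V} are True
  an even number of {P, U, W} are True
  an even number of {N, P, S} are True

Adding constraints 1, 3, 4, 5, 7 mod 2: every variable appears an even number of times on the left, so the left side is 0.
But the right sides sum to 1 (mod 2). 0 ≠ 1 — the system is inconsistent.

UNSATISFIABLE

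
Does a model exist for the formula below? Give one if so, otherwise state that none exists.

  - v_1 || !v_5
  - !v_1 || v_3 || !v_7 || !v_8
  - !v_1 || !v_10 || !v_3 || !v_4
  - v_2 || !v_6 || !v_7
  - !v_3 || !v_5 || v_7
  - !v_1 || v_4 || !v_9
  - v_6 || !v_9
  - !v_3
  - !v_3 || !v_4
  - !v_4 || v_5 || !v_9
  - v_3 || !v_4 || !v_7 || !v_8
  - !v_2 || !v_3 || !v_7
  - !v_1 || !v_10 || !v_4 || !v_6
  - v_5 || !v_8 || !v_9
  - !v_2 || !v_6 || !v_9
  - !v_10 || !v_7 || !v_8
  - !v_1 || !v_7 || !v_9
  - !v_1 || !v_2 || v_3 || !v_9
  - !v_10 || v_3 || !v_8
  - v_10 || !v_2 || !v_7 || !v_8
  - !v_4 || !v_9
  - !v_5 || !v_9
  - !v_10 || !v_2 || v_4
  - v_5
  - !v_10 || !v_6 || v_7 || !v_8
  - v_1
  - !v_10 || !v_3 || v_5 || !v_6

Unit clause (!v_3) forces v_3 = False.
Unit clause (v_5) forces v_5 = True.
Unit clause (v_1) forces v_1 = True.
In (!v_5 || !v_9) only !v_9 is left, so v_9 = False.
Set v_2 = False.
Set v_4 = False.
Set v_6 = False.
Set v_7 = True.
  then (!v_1 || v_3 || !v_7 || !v_8) forces v_8 = False.
Set v_10 = True.
All clauses satisfied.

v_1 = True, v_2 = False, v_3 = False, v_4 = False, v_5 = True, v_6 = False, v_7 = True, v_8 = False, v_9 = False, v_10 = True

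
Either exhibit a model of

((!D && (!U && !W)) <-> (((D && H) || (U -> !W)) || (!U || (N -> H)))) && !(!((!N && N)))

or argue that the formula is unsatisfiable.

UNSATISFIABLE

The conjunct !(!((!N && N))) is unsatisfiable on its own:
  N=F: evaluates to False.
  N=T: evaluates to False.
So the whole conjunction is unsatisfiable.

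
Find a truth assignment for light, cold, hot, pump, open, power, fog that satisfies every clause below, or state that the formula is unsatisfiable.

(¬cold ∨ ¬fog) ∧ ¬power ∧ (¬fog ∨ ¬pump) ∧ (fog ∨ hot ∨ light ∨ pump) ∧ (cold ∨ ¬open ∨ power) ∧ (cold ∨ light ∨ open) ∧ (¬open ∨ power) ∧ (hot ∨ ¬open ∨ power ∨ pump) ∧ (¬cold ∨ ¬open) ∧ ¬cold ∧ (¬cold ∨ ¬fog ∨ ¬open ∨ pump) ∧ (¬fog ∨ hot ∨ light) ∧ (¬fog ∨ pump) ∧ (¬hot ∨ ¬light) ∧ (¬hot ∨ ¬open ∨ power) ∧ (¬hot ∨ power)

Unit clause (¬power) forces power = False.
In (¬open ∨ power) only ¬open is left, so open = False.
Unit clause (¬cold) forces cold = False.
In (¬hot ∨ power) only ¬hot is left, so hot = False.
In (cold ∨ light ∨ open) only light is left, so light = True.
Set pump = False.
  then (¬fog ∨ pump) forces fog = False.
All clauses satisfied.

light = True; cold = False; hot = False; pump = False; open = False; power = False; fog = False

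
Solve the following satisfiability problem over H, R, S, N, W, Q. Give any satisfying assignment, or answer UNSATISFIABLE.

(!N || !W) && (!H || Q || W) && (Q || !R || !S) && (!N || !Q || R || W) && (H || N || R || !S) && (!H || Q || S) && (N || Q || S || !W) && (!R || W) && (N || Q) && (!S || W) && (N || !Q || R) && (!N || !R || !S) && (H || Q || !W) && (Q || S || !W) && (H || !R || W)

H=T; R=T; S=T; N=F; W=T; Q=T

Set H = True.
Set R = True.
  then (!R || W) forces W = True.
  then (!N || !W) forces N = False.
  then (N || Q) forces Q = True.
Set S = True.
All clauses satisfied.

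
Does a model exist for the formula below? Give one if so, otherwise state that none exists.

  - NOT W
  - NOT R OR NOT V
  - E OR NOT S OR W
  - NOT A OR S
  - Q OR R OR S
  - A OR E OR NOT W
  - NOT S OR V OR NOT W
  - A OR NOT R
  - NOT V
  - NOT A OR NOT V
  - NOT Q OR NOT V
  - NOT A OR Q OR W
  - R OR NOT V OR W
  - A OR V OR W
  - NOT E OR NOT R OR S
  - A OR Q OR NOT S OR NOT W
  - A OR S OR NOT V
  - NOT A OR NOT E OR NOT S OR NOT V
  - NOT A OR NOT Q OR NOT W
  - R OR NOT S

E = True, Q = True, W = False, S = True, A = True, V = False, R = True

Unit clause (NOT W) forces W = False.
Unit clause (NOT V) forces V = False.
In (A OR V OR W) only A is left, so A = True.
In (NOT A OR S) only S is left, so S = True.
In (NOT A OR Q OR W) only Q is left, so Q = True.
In (R OR NOT S) only R is left, so R = True.
In (E OR NOT S OR W) only E is left, so E = True.
All clauses satisfied.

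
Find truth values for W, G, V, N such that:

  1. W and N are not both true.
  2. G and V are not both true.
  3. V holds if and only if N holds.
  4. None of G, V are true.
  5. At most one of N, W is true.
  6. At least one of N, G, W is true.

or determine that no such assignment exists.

W = True; G = False; V = False; N = False

  (1) W=T, N=F — not both ✓
  (2) G=F, V=F — not both ✓
  (3) V=F, N=F — same ✓
  (4) {G, V}: 0 true — none ✓
  (5) {N, W}: 1 true — at most one ✓
  (6) {N, G, W}: 1 true — at least one ✓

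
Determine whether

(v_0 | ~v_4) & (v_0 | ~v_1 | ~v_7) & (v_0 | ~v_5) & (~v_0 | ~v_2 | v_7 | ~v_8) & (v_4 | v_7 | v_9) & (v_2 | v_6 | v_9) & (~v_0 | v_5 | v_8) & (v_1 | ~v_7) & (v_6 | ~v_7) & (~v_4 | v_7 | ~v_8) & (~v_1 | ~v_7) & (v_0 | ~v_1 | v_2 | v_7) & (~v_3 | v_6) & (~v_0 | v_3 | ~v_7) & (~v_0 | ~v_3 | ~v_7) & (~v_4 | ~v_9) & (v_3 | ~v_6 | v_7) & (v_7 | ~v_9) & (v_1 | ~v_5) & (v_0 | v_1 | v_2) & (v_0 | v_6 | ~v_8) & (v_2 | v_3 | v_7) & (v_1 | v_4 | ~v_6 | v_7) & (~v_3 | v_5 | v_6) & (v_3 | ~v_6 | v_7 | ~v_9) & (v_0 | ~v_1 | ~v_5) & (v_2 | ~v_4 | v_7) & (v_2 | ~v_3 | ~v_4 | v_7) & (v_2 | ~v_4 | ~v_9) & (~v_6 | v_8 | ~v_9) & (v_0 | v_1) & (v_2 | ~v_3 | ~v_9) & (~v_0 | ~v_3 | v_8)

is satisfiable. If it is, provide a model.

v_0=T, v_1=T, v_2=T, v_3=F, v_4=T, v_5=T, v_6=F, v_7=F, v_8=F, v_9=F

Set v_0 = True.
Set v_1 = True.
  then (~v_1 | ~v_7) forces v_7 = False.
  then (v_7 | ~v_9) forces v_9 = False.
  then (v_4 | v_7 | v_9) forces v_4 = True.
  then (~v_4 | v_7 | ~v_8) forces v_8 = False.
  then (v_2 | ~v_4 | v_7) forces v_2 = True.
  then (~v_0 | ~v_3 | v_8) forces v_3 = False.
  then (~v_0 | v_5 | v_8) forces v_5 = True.
  then (v_3 | ~v_6 | v_7) forces v_6 = False.
All clauses satisfied.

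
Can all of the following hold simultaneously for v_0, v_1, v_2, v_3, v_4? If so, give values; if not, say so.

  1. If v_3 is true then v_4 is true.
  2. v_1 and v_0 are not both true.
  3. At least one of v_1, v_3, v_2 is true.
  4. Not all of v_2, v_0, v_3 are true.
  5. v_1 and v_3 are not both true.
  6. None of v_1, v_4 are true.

v_0 = True; v_1 = False; v_2 = True; v_3 = False; v_4 = False

  (1) v_3=F ⇒ v_4: vacuous ✓
  (2) v_1=F, v_0=T — not both ✓
  (3) {v_1, v_3, v_2}: 1 true — at least one ✓
  (4) {v_2, v_0, v_3}: 2/3 true — not all ✓
  (5) v_1=F, v_3=F — not both ✓
  (6) {v_1, v_4}: 0 true — none ✓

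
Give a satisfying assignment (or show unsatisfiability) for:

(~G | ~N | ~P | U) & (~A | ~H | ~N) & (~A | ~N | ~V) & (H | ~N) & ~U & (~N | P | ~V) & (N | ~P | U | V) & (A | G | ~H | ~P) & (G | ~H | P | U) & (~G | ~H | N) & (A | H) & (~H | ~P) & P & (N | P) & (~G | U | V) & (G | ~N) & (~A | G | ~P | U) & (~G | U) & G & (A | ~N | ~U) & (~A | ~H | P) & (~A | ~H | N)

Case G = True:
  (~U) forces U = False.
  Clause (~G | U) is falsified — contradiction.
Case G = False:
  Clause (G) is falsified — contradiction.
Both cases fail, so the formula is unsatisfiable.

No satisfying assignment exists.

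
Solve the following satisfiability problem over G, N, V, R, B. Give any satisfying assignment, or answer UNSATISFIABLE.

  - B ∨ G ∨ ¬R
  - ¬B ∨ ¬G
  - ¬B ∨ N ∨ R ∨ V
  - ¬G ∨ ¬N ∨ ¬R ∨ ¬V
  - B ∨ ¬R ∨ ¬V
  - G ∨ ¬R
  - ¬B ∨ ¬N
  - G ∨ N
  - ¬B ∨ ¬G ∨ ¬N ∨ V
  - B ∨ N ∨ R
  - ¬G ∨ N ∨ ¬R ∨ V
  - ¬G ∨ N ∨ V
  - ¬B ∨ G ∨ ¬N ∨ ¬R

Set G = True.
  then (¬B ∨ ¬G) forces B = False.
Try N = False:
  (B ∨ N ∨ R) forces R = True.
  (B ∨ ¬R ∨ ¬V) forces V = False.
  clause (¬G ∨ N ∨ ¬R ∨ V) is falsified — backtrack.
So N = True.
Set V = True.
  then (¬G ∨ ¬N ∨ ¬R ∨ ¬V) forces R = False.
All clauses satisfied.

G=T, N=T, V=T, R=F, B=F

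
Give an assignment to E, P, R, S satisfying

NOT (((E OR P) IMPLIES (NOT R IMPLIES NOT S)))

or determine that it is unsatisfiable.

E = False; P = True; R = False; S = True

  NOT (((E OR P) IMPLIES (NOT R IMPLIES NOT S))) = True
    (E OR P) IMPLIES (NOT R IMPLIES NOT S) = False
      E OR P = True
      NOT R IMPLIES NOT S = False
        NOT R = True
        NOT S = False
The formula evaluates to True.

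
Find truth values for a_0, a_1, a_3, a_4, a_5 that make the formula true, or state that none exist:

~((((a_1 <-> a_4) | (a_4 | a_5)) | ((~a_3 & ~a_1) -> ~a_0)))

Unsatisfiable

Case a_1 = True: the formula becomes ~(((a_4 | (a_4 | a_5)) | True)) = False.
Case a_1 = False: the formula simplifies to ~(((~a_4 | (a_4 | a_5)) | (~a_3 -> ~a_0))).
  a_4 = True: this becomes ~((True | (~a_3 -> ~a_0))) = False.
  a_4 = False: this becomes ~((True | (~a_3 -> ~a_0))) = False.
Both cases fail — unsatisfiable.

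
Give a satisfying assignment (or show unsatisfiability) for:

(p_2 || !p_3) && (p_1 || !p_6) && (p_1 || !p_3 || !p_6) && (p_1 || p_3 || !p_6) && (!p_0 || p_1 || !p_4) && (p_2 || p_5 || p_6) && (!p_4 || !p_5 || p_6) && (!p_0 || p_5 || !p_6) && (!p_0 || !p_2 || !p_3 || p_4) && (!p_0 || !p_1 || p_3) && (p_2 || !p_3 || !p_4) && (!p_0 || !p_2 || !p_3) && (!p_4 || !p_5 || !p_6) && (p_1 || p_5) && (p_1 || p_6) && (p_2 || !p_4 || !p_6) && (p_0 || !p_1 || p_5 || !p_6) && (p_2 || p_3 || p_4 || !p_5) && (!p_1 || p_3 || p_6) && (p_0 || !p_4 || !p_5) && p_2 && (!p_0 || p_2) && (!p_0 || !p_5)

p_0: False, p_1: True, p_2: True, p_3: False, p_4: False, p_5: True, p_6: True

Unit clause (p_2) forces p_2 = True.
Try p_0 = True:
  (!p_0 || !p_2 || !p_3) forces p_3 = False.
  (!p_0 || !p_1 || p_3) forces p_1 = False.
  (p_1 || !p_6) forces p_6 = False.
  clause (p_1 || p_6) is falsified — backtrack.
So p_0 = False.
Set p_1 = True.
Set p_3 = False.
  then (!p_1 || p_3 || p_6) forces p_6 = True.
  then (p_0 || !p_1 || p_5 || !p_6) forces p_5 = True.
  then (p_0 || !p_4 || !p_5) forces p_4 = False.
All clauses satisfied.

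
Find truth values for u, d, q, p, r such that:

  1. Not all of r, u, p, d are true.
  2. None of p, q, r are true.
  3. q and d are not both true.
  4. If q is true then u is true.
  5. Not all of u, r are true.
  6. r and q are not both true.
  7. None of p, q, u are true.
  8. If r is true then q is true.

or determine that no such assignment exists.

u=F; d=F; q=F; p=F; r=F

  (1) {r, u, p, d}: 0/4 true — not all ✓
  (2) {p, q, r}: 0 true — none ✓
  (3) q=F, d=F — not both ✓
  (4) q=F ⇒ u: vacuous ✓
  (5) {u, r}: 0/2 true — not all ✓
  (6) r=F, q=F — not both ✓
  (7) {p, q, u}: 0 true — none ✓
  (8) r=F ⇒ q: vacuous ✓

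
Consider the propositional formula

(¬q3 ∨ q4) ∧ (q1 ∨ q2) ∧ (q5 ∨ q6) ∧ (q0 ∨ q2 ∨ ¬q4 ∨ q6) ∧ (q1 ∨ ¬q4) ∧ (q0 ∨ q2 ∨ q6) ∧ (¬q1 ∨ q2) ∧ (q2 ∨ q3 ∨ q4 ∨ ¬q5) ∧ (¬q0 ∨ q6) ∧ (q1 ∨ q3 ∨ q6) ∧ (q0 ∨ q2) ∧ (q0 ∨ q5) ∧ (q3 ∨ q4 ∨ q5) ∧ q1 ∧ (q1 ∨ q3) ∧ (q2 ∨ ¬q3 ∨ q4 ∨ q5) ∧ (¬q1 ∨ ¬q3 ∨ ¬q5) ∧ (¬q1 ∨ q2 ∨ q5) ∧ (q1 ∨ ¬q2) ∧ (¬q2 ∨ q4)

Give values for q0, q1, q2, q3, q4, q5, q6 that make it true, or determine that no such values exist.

Unit clause (q1) forces q1 = True.
In (¬q1 ∨ q2) only q2 is left, so q2 = True.
In (¬q2 ∨ q4) only q4 is left, so q4 = True.
Set q0 = False.
  then (q0 ∨ q5) forces q5 = True.
  then (¬q1 ∨ ¬q3 ∨ ¬q5) forces q3 = False.
Set q6 = True.
All clauses satisfied.

q0 = False, q1 = True, q2 = True, q3 = False, q4 = True, q5 = True, q6 = True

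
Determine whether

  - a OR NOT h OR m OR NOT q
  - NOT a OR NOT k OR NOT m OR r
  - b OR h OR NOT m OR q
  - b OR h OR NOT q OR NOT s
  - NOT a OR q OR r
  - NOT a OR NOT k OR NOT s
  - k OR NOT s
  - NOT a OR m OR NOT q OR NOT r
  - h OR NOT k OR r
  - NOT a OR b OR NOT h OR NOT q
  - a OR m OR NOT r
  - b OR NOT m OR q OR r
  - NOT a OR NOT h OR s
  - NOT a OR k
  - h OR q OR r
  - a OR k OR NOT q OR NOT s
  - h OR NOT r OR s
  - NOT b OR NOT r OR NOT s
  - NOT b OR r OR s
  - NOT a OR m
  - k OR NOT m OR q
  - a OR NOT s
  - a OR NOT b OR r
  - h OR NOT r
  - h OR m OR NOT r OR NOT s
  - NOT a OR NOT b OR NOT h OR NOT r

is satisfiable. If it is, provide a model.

Try a = True:
  (NOT a OR k) forces k = True.
  (NOT a OR NOT k OR NOT s) forces s = False.
  (NOT a OR NOT h OR s) forces h = False.
  (h OR NOT k OR r) forces r = True.
  clause (h OR NOT r OR s) is falsified — backtrack.
So a = False.
  then (a OR NOT s) forces s = False.
Set h = True.
Set b = False.
Set k = True.
Set r = True.
  then (a OR m OR NOT r) forces m = True.
Set q = False.
All clauses satisfied.

a = False; h = True; b = False; k = True; r = True; q = False; s = False; m = True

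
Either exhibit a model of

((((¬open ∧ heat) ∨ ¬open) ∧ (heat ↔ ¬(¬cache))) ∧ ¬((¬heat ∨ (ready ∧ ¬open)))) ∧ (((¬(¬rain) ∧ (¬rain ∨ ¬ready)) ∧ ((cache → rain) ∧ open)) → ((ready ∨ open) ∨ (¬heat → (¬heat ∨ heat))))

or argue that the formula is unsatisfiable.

open = False, cache = True, heat = True, rain = True, ready = False

  (((¬open ∧ heat) ∨ ¬open) ∧ (heat ↔ ¬(¬cache))) ∧ ¬((¬heat ∨ (ready ∧ ¬open))) = True
    ((¬open ∧ heat) ∨ ¬open) ∧ (heat ↔ ¬(¬cache)) = True
      (¬open ∧ heat) ∨ ¬open = True
        ¬open ∧ heat = True
          ¬open = True
        ¬open = True
      heat ↔ ¬(¬cache) = True
        ¬(¬cache) = True
          ¬cache = False
    ¬((¬heat ∨ (ready ∧ ¬open))) = True
      ¬heat ∨ (ready ∧ ¬open) = False
        ¬heat = False
        ready ∧ ¬open = False
          ¬open = True
  ((¬(¬rain) ∧ (¬rain ∨ ¬ready)) ∧ ((cache → rain) ∧ open)) → ((ready ∨ open) ∨ (¬heat → (¬heat ∨ heat))) = True
    (¬(¬rain) ∧ (¬rain ∨ ¬ready)) ∧ ((cache → rain) ∧ open) = False
      ¬(¬rain) ∧ (¬rain ∨ ¬ready) = True
        ¬(¬rain) = True
          ¬rain = False
        ¬rain ∨ ¬ready = True
          ¬rain = False
          ¬ready = True
      (cache → rain) ∧ open = False
        cache → rain = True
    (ready ∨ open) ∨ (¬heat → (¬heat ∨ heat)) = True
      ready ∨ open = False
      ¬heat → (¬heat ∨ heat) = True
        ¬heat = False
        ¬heat ∨ heat = True
          ¬heat = False
Both conjuncts True, so the formula holds.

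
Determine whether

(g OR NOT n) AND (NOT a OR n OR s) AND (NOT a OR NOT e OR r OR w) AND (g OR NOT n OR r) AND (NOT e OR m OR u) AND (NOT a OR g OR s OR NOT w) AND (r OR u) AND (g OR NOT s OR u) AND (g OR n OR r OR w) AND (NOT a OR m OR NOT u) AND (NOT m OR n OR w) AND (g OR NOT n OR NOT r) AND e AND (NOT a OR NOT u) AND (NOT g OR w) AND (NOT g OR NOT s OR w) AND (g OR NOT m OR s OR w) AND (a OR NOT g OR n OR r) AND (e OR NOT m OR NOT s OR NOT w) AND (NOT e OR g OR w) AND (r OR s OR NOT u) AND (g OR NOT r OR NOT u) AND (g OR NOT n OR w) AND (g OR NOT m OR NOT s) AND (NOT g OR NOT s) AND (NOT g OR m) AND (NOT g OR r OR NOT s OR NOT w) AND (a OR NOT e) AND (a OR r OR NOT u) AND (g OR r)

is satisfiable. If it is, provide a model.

r=T, g=T, w=T, e=T, a=T, u=F, s=F, m=T, n=T

Unit clause (e) forces e = True.
In (a OR NOT e) only a is left, so a = True.
In (NOT a OR NOT u) only NOT u is left, so u = False.
In (NOT e OR m OR u) only m is left, so m = True.
In (r OR u) only r is left, so r = True.
Try g = False:
  (g OR NOT n) forces n = False.
  (NOT a OR n OR s) forces s = True.
  clause (g OR NOT s OR u) is falsified — backtrack.
So g = True.
  then (NOT g OR w) forces w = True.
  then (NOT g OR NOT s) forces s = False.
  then (NOT a OR n OR s) forces n = True.
All clauses satisfied.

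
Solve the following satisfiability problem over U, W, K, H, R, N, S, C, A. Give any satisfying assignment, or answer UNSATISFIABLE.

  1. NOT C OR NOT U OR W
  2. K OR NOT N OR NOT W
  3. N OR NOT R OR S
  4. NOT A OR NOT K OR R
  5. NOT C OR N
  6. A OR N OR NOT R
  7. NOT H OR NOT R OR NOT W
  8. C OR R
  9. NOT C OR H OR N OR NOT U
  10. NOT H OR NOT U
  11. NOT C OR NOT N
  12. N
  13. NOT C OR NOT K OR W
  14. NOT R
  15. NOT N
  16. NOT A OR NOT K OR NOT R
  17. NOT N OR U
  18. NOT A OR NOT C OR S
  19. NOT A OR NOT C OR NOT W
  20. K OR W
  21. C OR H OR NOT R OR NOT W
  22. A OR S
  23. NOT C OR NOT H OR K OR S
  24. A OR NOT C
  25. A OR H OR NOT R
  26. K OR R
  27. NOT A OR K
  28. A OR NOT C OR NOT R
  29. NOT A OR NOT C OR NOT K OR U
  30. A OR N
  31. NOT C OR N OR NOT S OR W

Case N = True:
  Clause (NOT N) is falsified — contradiction.
Case N = False:
  Clause (N) is falsified — contradiction.
Both cases fail, so the formula is unsatisfiable.

The formula is unsatisfiable.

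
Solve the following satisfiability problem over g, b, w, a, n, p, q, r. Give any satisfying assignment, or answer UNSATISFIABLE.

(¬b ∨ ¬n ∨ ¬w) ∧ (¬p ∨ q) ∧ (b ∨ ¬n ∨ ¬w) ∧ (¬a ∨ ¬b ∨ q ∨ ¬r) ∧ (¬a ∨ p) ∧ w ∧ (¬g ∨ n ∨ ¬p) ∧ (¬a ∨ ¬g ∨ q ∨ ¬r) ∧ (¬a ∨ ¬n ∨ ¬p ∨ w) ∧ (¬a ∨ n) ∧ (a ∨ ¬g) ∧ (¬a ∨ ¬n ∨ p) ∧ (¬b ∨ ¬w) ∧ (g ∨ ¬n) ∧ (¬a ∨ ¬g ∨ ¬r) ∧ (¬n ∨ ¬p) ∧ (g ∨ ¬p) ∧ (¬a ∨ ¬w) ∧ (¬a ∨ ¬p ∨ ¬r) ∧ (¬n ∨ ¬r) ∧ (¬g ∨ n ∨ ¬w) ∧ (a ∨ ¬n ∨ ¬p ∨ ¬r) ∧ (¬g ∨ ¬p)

g: False, b: False, w: True, a: False, n: False, p: False, q: True, r: True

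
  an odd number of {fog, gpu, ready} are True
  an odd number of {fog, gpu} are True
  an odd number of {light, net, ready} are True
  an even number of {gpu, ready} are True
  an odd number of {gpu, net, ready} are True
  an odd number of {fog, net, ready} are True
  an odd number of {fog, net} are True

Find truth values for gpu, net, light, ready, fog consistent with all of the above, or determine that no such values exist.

Adding constraints 2, 5, 6 mod 2: every variable appears an even number of times on the left, so the left side is 0.
But the right sides sum to 1 (mod 2). 0 ≠ 1 — the system is inconsistent.

No satisfying assignment exists.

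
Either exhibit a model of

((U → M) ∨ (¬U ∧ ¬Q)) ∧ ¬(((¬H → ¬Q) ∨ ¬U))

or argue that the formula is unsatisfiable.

H = False, Q = True, M = True, U = True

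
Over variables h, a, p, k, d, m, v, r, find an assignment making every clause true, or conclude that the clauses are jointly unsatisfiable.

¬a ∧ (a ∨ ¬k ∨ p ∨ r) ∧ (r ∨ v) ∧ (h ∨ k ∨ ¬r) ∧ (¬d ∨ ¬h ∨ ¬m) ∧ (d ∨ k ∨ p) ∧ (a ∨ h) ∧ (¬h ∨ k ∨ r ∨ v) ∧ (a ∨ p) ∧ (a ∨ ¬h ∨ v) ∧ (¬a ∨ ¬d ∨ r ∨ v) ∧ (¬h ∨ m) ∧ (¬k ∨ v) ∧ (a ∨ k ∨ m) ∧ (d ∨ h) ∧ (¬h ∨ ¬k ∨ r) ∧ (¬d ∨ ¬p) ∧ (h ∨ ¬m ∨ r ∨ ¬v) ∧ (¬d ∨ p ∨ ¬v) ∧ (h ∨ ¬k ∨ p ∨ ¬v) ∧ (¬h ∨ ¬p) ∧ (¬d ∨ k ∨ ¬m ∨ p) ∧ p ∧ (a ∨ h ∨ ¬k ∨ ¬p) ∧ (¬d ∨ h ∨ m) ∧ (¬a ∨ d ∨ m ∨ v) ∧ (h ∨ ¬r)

No satisfying assignment exists.

Case a = True:
  Clause (¬a) is falsified — contradiction.
Case a = False:
  (a ∨ h) forces h = True.
  (a ∨ p) forces p = True.
  Clause (¬h ∨ ¬p) is falsified — contradiction.
Both cases fail, so the formula is unsatisfiable.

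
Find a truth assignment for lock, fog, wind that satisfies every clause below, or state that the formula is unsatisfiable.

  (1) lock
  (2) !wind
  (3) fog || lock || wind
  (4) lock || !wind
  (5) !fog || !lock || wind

lock=T; fog=F; wind=F

Unit clause (lock) forces lock = True.
Unit clause (!wind) forces wind = False.
In (!fog || !lock || wind) only !fog is left, so fog = False.
Check each clause:
  (lock): lock holds.
  (!wind): !wind holds.
  (fog || lock || wind): lock holds.
  (lock || !wind): lock holds.
  (!fog || !lock || wind): !fog holds.
All clauses satisfied.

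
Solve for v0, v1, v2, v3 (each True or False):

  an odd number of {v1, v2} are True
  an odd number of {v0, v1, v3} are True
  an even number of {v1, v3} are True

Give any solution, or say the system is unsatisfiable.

v0 = True; v1 = False; v2 = True; v3 = False

{v1, v2}: 1 true → odd ✓
{v0, v1, v3}: 1 true → odd ✓
{v1, v3}: 0 true → even ✓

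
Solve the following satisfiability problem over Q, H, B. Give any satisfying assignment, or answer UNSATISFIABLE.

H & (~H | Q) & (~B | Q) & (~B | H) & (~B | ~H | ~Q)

Q: True, H: True, B: False

Unit clause (H) forces H = True.
In (~H | Q) only Q is left, so Q = True.
In (~B | ~H | ~Q) only ~B is left, so B = False.
All clauses satisfied.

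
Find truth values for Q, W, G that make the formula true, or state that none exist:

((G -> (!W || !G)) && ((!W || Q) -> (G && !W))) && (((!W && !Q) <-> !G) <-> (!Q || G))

Q = True, W = False, G = True

  (G -> (!W || !G)) && ((!W || Q) -> (G && !W)) = True
    G -> (!W || !G) = True
      !W || !G = True
        !W = True
        !G = False
    (!W || Q) -> (G && !W) = True
      !W || Q = True
        !W = True
      G && !W = True
        !W = True
  ((!W && !Q) <-> !G) <-> (!Q || G) = True
    (!W && !Q) <-> !G = True
      !W && !Q = False
        !W = True
        !Q = False
      !G = False
    !Q || G = True
      !Q = False
Both conjuncts True, so the formula holds.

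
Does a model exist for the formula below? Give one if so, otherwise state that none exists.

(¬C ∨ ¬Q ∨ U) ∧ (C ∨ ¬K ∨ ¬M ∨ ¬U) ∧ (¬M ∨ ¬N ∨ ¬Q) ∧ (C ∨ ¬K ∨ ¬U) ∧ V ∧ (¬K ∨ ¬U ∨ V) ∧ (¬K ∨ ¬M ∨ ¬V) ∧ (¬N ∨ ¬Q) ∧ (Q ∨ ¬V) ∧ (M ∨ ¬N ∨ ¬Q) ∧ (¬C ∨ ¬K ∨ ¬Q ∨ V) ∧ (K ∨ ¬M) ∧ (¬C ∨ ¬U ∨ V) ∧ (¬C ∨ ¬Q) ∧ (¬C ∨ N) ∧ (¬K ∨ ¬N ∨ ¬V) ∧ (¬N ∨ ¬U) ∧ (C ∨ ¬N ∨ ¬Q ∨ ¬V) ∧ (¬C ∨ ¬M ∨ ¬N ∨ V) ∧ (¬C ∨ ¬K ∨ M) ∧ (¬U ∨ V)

Unit clause (V) forces V = True.
In (Q ∨ ¬V) only Q is left, so Q = True.
In (¬C ∨ ¬Q) only ¬C is left, so C = False.
In (C ∨ ¬N ∨ ¬Q ∨ ¬V) only ¬N is left, so N = False.
Set K = True.
  then (C ∨ ¬K ∨ ¬U) forces U = False.
  then (¬K ∨ ¬M ∨ ¬V) forces M = False.
All clauses satisfied.

V = True, K = True, C = False, U = False, N = False, M = False, Q = True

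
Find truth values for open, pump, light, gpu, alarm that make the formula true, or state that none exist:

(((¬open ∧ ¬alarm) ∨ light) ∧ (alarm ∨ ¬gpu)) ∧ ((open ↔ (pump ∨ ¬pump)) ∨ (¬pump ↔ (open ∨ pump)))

open = True, pump = True, light = True, gpu = True, alarm = True

  ((¬open ∧ ¬alarm) ∨ light) ∧ (alarm ∨ ¬gpu) = True
    (¬open ∧ ¬alarm) ∨ light = True
      ¬open ∧ ¬alarm = False
        ¬open = False
        ¬alarm = False
    alarm ∨ ¬gpu = True
      ¬gpu = False
  (open ↔ (pump ∨ ¬pump)) ∨ (¬pump ↔ (open ∨ pump)) = True
    open ↔ (pump ∨ ¬pump) = True
      pump ∨ ¬pump = True
        ¬pump = False
    ¬pump ↔ (open ∨ pump) = False
      ¬pump = False
      open ∨ pump = True
Both conjuncts True, so the formula holds.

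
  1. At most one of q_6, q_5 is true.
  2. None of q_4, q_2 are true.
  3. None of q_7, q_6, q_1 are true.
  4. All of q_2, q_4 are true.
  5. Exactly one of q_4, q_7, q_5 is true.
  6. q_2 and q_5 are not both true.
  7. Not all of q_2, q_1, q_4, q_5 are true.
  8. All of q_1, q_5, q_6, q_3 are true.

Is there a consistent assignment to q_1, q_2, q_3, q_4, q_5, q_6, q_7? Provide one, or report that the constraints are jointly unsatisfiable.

Unsatisfiable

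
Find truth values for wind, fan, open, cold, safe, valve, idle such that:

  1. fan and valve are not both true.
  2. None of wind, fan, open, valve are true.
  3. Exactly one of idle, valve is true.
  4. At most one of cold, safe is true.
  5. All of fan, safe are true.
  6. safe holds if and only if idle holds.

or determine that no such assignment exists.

No satisfying assignment exists.

Case fan = True:
  Constraint (2) is violated (fan=T) — contradiction.
Case fan = False:
  Constraint (5) is violated (fan=F) — contradiction.
Both cases fail — unsatisfiable.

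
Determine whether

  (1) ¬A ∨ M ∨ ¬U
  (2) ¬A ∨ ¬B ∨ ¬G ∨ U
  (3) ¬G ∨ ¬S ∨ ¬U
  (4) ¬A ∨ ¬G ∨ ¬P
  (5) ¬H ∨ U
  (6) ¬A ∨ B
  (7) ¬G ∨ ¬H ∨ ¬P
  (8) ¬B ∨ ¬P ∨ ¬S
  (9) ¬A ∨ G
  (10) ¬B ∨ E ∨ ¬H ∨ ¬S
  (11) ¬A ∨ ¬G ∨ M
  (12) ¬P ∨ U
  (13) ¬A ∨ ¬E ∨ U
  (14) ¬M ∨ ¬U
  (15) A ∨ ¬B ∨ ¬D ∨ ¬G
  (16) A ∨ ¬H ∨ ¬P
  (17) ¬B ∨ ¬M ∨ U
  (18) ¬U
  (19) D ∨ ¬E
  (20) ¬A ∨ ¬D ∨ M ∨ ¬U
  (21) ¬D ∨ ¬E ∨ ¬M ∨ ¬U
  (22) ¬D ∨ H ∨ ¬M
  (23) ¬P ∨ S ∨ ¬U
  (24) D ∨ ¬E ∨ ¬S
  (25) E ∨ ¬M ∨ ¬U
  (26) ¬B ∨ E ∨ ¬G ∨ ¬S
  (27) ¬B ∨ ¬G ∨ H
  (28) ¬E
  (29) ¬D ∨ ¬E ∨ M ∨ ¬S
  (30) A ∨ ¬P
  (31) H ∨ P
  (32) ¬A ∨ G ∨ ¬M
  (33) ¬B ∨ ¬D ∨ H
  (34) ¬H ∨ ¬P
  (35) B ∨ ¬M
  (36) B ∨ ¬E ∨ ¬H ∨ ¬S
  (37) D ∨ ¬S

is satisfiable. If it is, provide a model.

UNSATISFIABLE

Case U = True:
  Clause (¬U) is falsified — contradiction.
Case U = False:
  (¬H ∨ U) forces H = False.
  (¬P ∨ U) forces P = False.
  Clause (H ∨ P) is falsified — contradiction.
Both cases fail, so the formula is unsatisfiable.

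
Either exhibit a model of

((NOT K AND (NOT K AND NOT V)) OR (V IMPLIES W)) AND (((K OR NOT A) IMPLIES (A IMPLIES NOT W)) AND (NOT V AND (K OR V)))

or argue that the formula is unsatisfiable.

A=F; W=T; V=F; K=T

  (NOT K AND (NOT K AND NOT V)) OR (V IMPLIES W) = True
    NOT K AND (NOT K AND NOT V) = False
      NOT K = False
      NOT K AND NOT V = False
        NOT K = False
        NOT V = True
    V IMPLIES W = True
  ((K OR NOT A) IMPLIES (A IMPLIES NOT W)) AND (NOT V AND (K OR V)) = True
    (K OR NOT A) IMPLIES (A IMPLIES NOT W) = True
      K OR NOT A = True
        NOT A = True
      A IMPLIES NOT W = True
        NOT W = False
    NOT V AND (K OR V) = True
      NOT V = True
      K OR V = True
Both conjuncts True, so the formula holds.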